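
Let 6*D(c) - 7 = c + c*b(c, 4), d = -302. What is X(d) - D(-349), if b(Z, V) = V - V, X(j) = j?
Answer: -245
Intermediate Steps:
b(Z, V) = 0
D(c) = 7/6 + c/6 (D(c) = 7/6 + (c + c*0)/6 = 7/6 + (c + 0)/6 = 7/6 + c/6)
X(d) - D(-349) = -302 - (7/6 + (⅙)*(-349)) = -302 - (7/6 - 349/6) = -302 - 1*(-57) = -302 + 57 = -245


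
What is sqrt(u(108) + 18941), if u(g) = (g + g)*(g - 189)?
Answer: 17*sqrt(5) ≈ 38.013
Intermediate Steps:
u(g) = 2*g*(-189 + g) (u(g) = (2*g)*(-189 + g) = 2*g*(-189 + g))
sqrt(u(108) + 18941) = sqrt(2*108*(-189 + 108) + 18941) = sqrt(2*108*(-81) + 18941) = sqrt(-17496 + 18941) = sqrt(1445) = 17*sqrt(5)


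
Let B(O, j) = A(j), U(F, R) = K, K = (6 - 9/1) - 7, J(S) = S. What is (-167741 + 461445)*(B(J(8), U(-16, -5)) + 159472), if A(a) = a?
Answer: 46834627248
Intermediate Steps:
K = -10 (K = (6 - 9*1) - 7 = (6 - 9) - 7 = -3 - 7 = -10)
U(F, R) = -10
B(O, j) = j
(-167741 + 461445)*(B(J(8), U(-16, -5)) + 159472) = (-167741 + 461445)*(-10 + 159472) = 293704*159462 = 46834627248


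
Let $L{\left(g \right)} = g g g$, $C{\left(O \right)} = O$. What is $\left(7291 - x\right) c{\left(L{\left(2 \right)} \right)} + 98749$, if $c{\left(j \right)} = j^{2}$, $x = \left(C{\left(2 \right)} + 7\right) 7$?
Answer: $561341$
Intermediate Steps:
$x = 63$ ($x = \left(2 + 7\right) 7 = 9 \cdot 7 = 63$)
$L{\left(g \right)} = g^{3}$ ($L{\left(g \right)} = g^{2} g = g^{3}$)
$\left(7291 - x\right) c{\left(L{\left(2 \right)} \right)} + 98749 = \left(7291 - 63\right) \left(2^{3}\right)^{2} + 98749 = \left(7291 - 63\right) 8^{2} + 98749 = 7228 \cdot 64 + 98749 = 462592 + 98749 = 561341$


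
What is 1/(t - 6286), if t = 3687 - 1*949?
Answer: -1/3548 ≈ -0.00028185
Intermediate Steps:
t = 2738 (t = 3687 - 949 = 2738)
1/(t - 6286) = 1/(2738 - 6286) = 1/(-3548) = -1/3548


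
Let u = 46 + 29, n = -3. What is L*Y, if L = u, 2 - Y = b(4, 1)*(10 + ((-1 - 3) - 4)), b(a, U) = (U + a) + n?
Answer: -150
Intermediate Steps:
b(a, U) = -3 + U + a (b(a, U) = (U + a) - 3 = -3 + U + a)
Y = -2 (Y = 2 - (-3 + 1 + 4)*(10 + ((-1 - 3) - 4)) = 2 - 2*(10 + (-4 - 4)) = 2 - 2*(10 - 8) = 2 - 2*2 = 2 - 1*4 = 2 - 4 = -2)
u = 75
L = 75
L*Y = 75*(-2) = -150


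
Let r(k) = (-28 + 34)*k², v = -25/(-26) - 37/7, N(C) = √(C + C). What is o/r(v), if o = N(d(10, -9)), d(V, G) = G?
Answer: 16562*I*√2/619369 ≈ 0.037816*I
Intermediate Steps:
N(C) = √2*√C (N(C) = √(2*C) = √2*√C)
o = 3*I*√2 (o = √2*√(-9) = √2*(3*I) = 3*I*√2 ≈ 4.2426*I)
v = -787/182 (v = -25*(-1/26) - 37*⅐ = 25/26 - 37/7 = -787/182 ≈ -4.3242)
r(k) = 6*k²
o/r(v) = (3*I*√2)/((6*(-787/182)²)) = (3*I*√2)/((6*(619369/33124))) = (3*I*√2)/(1858107/16562) = (3*I*√2)*(16562/1858107) = 16562*I*√2/619369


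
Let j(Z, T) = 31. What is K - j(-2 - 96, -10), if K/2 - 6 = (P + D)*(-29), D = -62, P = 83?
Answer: -1237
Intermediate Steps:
K = -1206 (K = 12 + 2*((83 - 62)*(-29)) = 12 + 2*(21*(-29)) = 12 + 2*(-609) = 12 - 1218 = -1206)
K - j(-2 - 96, -10) = -1206 - 1*31 = -1206 - 31 = -1237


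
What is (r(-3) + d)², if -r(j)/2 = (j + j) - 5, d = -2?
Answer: 400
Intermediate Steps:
r(j) = 10 - 4*j (r(j) = -2*((j + j) - 5) = -2*(2*j - 5) = -2*(-5 + 2*j) = 10 - 4*j)
(r(-3) + d)² = ((10 - 4*(-3)) - 2)² = ((10 + 12) - 2)² = (22 - 2)² = 20² = 400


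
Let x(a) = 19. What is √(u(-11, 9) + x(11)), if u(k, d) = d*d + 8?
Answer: 6*√3 ≈ 10.392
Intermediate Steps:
u(k, d) = 8 + d² (u(k, d) = d² + 8 = 8 + d²)
√(u(-11, 9) + x(11)) = √((8 + 9²) + 19) = √((8 + 81) + 19) = √(89 + 19) = √108 = 6*√3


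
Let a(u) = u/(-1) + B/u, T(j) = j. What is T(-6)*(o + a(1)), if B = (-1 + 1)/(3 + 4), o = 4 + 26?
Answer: -174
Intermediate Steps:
o = 30
B = 0 (B = 0/7 = 0*(⅐) = 0)
a(u) = -u (a(u) = u/(-1) + 0/u = u*(-1) + 0 = -u + 0 = -u)
T(-6)*(o + a(1)) = -6*(30 - 1*1) = -6*(30 - 1) = -6*29 = -174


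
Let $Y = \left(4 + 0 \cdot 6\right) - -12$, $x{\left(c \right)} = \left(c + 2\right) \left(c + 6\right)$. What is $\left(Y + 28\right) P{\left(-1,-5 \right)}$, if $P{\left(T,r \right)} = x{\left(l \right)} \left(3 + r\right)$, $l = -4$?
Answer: $352$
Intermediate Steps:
$x{\left(c \right)} = \left(2 + c\right) \left(6 + c\right)$
$P{\left(T,r \right)} = -12 - 4 r$ ($P{\left(T,r \right)} = \left(12 + \left(-4\right)^{2} + 8 \left(-4\right)\right) \left(3 + r\right) = \left(12 + 16 - 32\right) \left(3 + r\right) = - 4 \left(3 + r\right) = -12 - 4 r$)
$Y = 16$ ($Y = \left(4 + 0\right) + 12 = 4 + 12 = 16$)
$\left(Y + 28\right) P{\left(-1,-5 \right)} = \left(16 + 28\right) \left(-12 - -20\right) = 44 \left(-12 + 20\right) = 44 \cdot 8 = 352$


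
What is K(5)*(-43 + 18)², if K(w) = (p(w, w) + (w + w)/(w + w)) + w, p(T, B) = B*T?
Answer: 19375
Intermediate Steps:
K(w) = 1 + w + w² (K(w) = (w*w + (w + w)/(w + w)) + w = (w² + (2*w)/((2*w))) + w = (w² + (2*w)*(1/(2*w))) + w = (w² + 1) + w = (1 + w²) + w = 1 + w + w²)
K(5)*(-43 + 18)² = (1 + 5 + 5²)*(-43 + 18)² = (1 + 5 + 25)*(-25)² = 31*625 = 19375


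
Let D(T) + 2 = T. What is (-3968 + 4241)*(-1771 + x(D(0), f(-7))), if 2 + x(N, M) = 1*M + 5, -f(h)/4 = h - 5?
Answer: -469560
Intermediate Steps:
f(h) = 20 - 4*h (f(h) = -4*(h - 5) = -4*(-5 + h) = 20 - 4*h)
D(T) = -2 + T
x(N, M) = 3 + M (x(N, M) = -2 + (1*M + 5) = -2 + (M + 5) = -2 + (5 + M) = 3 + M)
(-3968 + 4241)*(-1771 + x(D(0), f(-7))) = (-3968 + 4241)*(-1771 + (3 + (20 - 4*(-7)))) = 273*(-1771 + (3 + (20 + 28))) = 273*(-1771 + (3 + 48)) = 273*(-1771 + 51) = 273*(-1720) = -469560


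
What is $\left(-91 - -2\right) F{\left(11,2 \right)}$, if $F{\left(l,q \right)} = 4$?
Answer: $-356$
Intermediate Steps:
$\left(-91 - -2\right) F{\left(11,2 \right)} = \left(-91 - -2\right) 4 = \left(-91 + 2\right) 4 = \left(-89\right) 4 = -356$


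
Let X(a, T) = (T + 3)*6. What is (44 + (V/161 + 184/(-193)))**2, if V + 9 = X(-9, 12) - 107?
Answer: 1775742804900/965531329 ≈ 1839.1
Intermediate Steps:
X(a, T) = 18 + 6*T (X(a, T) = (3 + T)*6 = 18 + 6*T)
V = -26 (V = -9 + ((18 + 6*12) - 107) = -9 + ((18 + 72) - 107) = -9 + (90 - 107) = -9 - 17 = -26)
(44 + (V/161 + 184/(-193)))**2 = (44 + (-26/161 + 184/(-193)))**2 = (44 + (-26*1/161 + 184*(-1/193)))**2 = (44 + (-26/161 - 184/193))**2 = (44 - 34642/31073)**2 = (1332570/31073)**2 = 1775742804900/965531329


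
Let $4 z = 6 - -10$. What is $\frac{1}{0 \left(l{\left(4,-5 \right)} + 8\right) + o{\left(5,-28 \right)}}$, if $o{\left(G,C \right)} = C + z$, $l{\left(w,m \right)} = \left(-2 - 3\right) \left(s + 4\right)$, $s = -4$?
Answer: $- \frac{1}{24} \approx -0.041667$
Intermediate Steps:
$z = 4$ ($z = \frac{6 - -10}{4} = \frac{6 + 10}{4} = \frac{1}{4} \cdot 16 = 4$)
$l{\left(w,m \right)} = 0$ ($l{\left(w,m \right)} = \left(-2 - 3\right) \left(-4 + 4\right) = \left(-5\right) 0 = 0$)
$o{\left(G,C \right)} = 4 + C$ ($o{\left(G,C \right)} = C + 4 = 4 + C$)
$\frac{1}{0 \left(l{\left(4,-5 \right)} + 8\right) + o{\left(5,-28 \right)}} = \frac{1}{0 \left(0 + 8\right) + \left(4 - 28\right)} = \frac{1}{0 \cdot 8 - 24} = \frac{1}{0 - 24} = \frac{1}{-24} = - \frac{1}{24}$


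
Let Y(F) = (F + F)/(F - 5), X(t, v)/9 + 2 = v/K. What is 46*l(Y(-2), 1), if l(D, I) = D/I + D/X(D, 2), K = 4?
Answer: 4600/189 ≈ 24.339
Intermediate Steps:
X(t, v) = -18 + 9*v/4 (X(t, v) = -18 + 9*(v/4) = -18 + 9*v/4)
Y(F) = 2*F/(-5 + F) (Y(F) = (2*F)/(-5 + F) = 2*F/(-5 + F))
l(D, I) = -2*D/27 + D/I (l(D, I) = D/I + D/(-18 + (9/4)*2) = D/I + D/(-18 + 9/2) = D/I + D/(-27/2) = D/I + D*(-2/27) = D/I - 2*D/27 = -2*D/27 + D/I)
46*l(Y(-2), 1) = 46*(-4*(-2)/(27*(-5 - 2)) + (2*(-2)/(-5 - 2))/1) = 46*(-4*(-2)/(27*(-7)) + (2*(-2)/(-7))*1) = 46*(-4*(-2)*(-1)/(27*7) + (2*(-2)*(-⅐))*1) = 46*(-2/27*4/7 + (4/7)*1) = 46*(-8/189 + 4/7) = 46*(100/189) = 4600/189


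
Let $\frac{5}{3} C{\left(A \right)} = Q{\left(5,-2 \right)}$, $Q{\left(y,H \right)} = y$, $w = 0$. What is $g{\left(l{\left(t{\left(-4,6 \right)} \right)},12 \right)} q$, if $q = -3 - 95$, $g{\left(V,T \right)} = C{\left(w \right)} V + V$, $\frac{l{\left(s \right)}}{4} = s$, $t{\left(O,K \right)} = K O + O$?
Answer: $43904$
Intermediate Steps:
$C{\left(A \right)} = 3$ ($C{\left(A \right)} = \frac{3}{5} \cdot 5 = 3$)
$t{\left(O,K \right)} = O + K O$
$l{\left(s \right)} = 4 s$
$g{\left(V,T \right)} = 4 V$ ($g{\left(V,T \right)} = 3 V + V = 4 V$)
$q = -98$ ($q = -3 - 95 = -98$)
$g{\left(l{\left(t{\left(-4,6 \right)} \right)},12 \right)} q = 4 \cdot 4 \left(- 4 \left(1 + 6\right)\right) \left(-98\right) = 4 \cdot 4 \left(\left(-4\right) 7\right) \left(-98\right) = 4 \cdot 4 \left(-28\right) \left(-98\right) = 4 \left(-112\right) \left(-98\right) = \left(-448\right) \left(-98\right) = 43904$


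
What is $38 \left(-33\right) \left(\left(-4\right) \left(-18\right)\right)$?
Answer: $-90288$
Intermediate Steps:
$38 \left(-33\right) \left(\left(-4\right) \left(-18\right)\right) = \left(-1254\right) 72 = -90288$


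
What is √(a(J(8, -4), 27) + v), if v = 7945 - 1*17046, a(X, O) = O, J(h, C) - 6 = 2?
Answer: I*√9074 ≈ 95.258*I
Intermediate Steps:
J(h, C) = 8 (J(h, C) = 6 + 2 = 8)
v = -9101 (v = 7945 - 17046 = -9101)
√(a(J(8, -4), 27) + v) = √(27 - 9101) = √(-9074) = I*√9074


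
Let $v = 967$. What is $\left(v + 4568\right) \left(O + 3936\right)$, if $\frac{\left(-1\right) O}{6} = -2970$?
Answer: $120419460$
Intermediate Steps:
$O = 17820$ ($O = \left(-6\right) \left(-2970\right) = 17820$)
$\left(v + 4568\right) \left(O + 3936\right) = \left(967 + 4568\right) \left(17820 + 3936\right) = 5535 \cdot 21756 = 120419460$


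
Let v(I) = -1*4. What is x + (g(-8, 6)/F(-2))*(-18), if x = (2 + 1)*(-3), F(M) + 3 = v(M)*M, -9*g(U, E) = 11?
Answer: -23/5 ≈ -4.6000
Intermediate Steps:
g(U, E) = -11/9 (g(U, E) = -⅑*11 = -11/9)
v(I) = -4
F(M) = -3 - 4*M
x = -9 (x = 3*(-3) = -9)
x + (g(-8, 6)/F(-2))*(-18) = -9 - 11/(9*(-3 - 4*(-2)))*(-18) = -9 - 11/(9*(-3 + 8))*(-18) = -9 - 11/9/5*(-18) = -9 - 11/9*⅕*(-18) = -9 - 11/45*(-18) = -9 + 22/5 = -23/5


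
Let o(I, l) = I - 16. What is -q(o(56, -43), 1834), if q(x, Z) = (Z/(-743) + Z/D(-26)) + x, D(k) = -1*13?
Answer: 1000144/9659 ≈ 103.55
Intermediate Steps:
D(k) = -13
o(I, l) = -16 + I
q(x, Z) = x - 756*Z/9659 (q(x, Z) = (Z/(-743) + Z/(-13)) + x = (Z*(-1/743) + Z*(-1/13)) + x = (-Z/743 - Z/13) + x = -756*Z/9659 + x = x - 756*Z/9659)
-q(o(56, -43), 1834) = -((-16 + 56) - 756/9659*1834) = -(40 - 1386504/9659) = -1*(-1000144/9659) = 1000144/9659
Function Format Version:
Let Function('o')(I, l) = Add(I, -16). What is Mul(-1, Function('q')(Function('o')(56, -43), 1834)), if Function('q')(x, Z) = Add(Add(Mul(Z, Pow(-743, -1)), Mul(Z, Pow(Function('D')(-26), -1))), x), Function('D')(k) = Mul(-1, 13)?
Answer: Rational(1000144, 9659) ≈ 103.55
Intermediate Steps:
Function('D')(k) = -13
Function('o')(I, l) = Add(-16, I)
Function('q')(x, Z) = Add(x, Mul(Rational(-756, 9659), Z)) (Function('q')(x, Z) = Add(Add(Mul(Z, Pow(-743, -1)), Mul(Z, Pow(-13, -1))), x) = Add(Add(Mul(Z, Rational(-1, 743)), Mul(Z, Rational(-1, 13))), x) = Add(Add(Mul(Rational(-1, 743), Z), Mul(Rational(-1, 13), Z)), x) = Add(Mul(Rational(-756, 9659), Z), x) = Add(x, Mul(Rational(-756, 9659), Z)))
Mul(-1, Function('q')(Function('o')(56, -43), 1834)) = Mul(-1, Add(Add(-16, 56), Mul(Rational(-756, 9659), 1834))) = Mul(-1, Add(40, Rational(-1386504, 9659))) = Mul(-1, Rational(-1000144, 9659)) = Rational(1000144, 9659)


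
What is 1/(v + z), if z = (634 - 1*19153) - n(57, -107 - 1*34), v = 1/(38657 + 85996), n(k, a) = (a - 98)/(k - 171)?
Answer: -1578938/29243663039 ≈ -5.3992e-5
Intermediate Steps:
n(k, a) = (-98 + a)/(-171 + k)
v = 1/124653 ≈ 8.0223e-6
z = -2111405/114 (z = (634 - 1*19153) - (-98 + (-107 - 1*34))/(-171 + 57) = (634 - 19153) - (-98 + (-107 - 34))/(-114) = -18519 - (-1)*(-98 - 141)/114 = -18519 - (-1)*(-239)/114 = -18519 - 1*239/114 = -18519 - 239/114 = -2111405/114 ≈ -18521.)
1/(v + z) = 1/(1/124653 - 2111405/114) = 1/(-29243663039/1578938) = -1578938/29243663039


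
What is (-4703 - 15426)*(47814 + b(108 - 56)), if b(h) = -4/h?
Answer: -12511803949/13 ≈ -9.6245e+8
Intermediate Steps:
(-4703 - 15426)*(47814 + b(108 - 56)) = (-4703 - 15426)*(47814 - 4/(108 - 56)) = -20129*(47814 - 4/52) = -20129*(47814 - 4*1/52) = -20129*(47814 - 1/13) = -20129*621581/13 = -12511803949/13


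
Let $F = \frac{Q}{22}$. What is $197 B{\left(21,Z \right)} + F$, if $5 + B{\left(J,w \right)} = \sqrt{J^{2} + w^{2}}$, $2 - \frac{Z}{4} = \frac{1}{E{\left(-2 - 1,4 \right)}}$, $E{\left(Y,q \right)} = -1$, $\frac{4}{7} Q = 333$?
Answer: $- \frac{84349}{88} + 591 \sqrt{65} \approx 3806.3$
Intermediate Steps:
$Q = \frac{2331}{4}$ ($Q = \frac{7}{4} \cdot 333 = \frac{2331}{4} \approx 582.75$)
$Z = 12$ ($Z = 8 - \frac{4}{-1} = 8 - -4 = 8 + 4 = 12$)
$B{\left(J,w \right)} = -5 + \sqrt{J^{2} + w^{2}}$
$F = \frac{2331}{88}$ ($F = \frac{2331}{4 \cdot 22} = \frac{2331}{4} \cdot \frac{1}{22} = \frac{2331}{88} \approx 26.489$)
$197 B{\left(21,Z \right)} + F = 197 \left(-5 + \sqrt{21^{2} + 12^{2}}\right) + \frac{2331}{88} = 197 \left(-5 + \sqrt{441 + 144}\right) + \frac{2331}{88} = 197 \left(-5 + \sqrt{585}\right) + \frac{2331}{88} = 197 \left(-5 + 3 \sqrt{65}\right) + \frac{2331}{88} = \left(-985 + 591 \sqrt{65}\right) + \frac{2331}{88} = - \frac{84349}{88} + 591 \sqrt{65}$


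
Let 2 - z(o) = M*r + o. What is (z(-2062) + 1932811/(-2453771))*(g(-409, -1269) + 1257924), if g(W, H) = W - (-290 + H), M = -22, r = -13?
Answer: 5490660586522998/2453771 ≈ 2.2376e+9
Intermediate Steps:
z(o) = -284 - o (z(o) = 2 - (-22*(-13) + o) = 2 - (286 + o) = 2 + (-286 - o) = -284 - o)
g(W, H) = 290 + W - H (g(W, H) = W + (290 - H) = 290 + W - H)
(z(-2062) + 1932811/(-2453771))*(g(-409, -1269) + 1257924) = ((-284 - 1*(-2062)) + 1932811/(-2453771))*((290 - 409 - 1*(-1269)) + 1257924) = ((-284 + 2062) + 1932811*(-1/2453771))*((290 - 409 + 1269) + 1257924) = (1778 - 1932811/2453771)*(1150 + 1257924) = (4360872027/2453771)*1259074 = 5490660586522998/2453771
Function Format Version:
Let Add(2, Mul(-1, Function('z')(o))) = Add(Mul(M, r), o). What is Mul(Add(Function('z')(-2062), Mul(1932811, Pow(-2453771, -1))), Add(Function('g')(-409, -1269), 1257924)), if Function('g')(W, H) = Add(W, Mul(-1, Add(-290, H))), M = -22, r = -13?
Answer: Rational(5490660586522998, 2453771) ≈ 2.2376e+9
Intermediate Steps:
Function('z')(o) = Add(-284, Mul(-1, o)) (Function('z')(o) = Add(2, Mul(-1, Add(Mul(-22, -13), o))) = Add(2, Mul(-1, Add(286, o))) = Add(2, Add(-286, Mul(-1, o))) = Add(-284, Mul(-1, o)))
Function('g')(W, H) = Add(290, W, Mul(-1, H)) (Function('g')(W, H) = Add(W, Add(290, Mul(-1, H))) = Add(290, W, Mul(-1, H)))
Mul(Add(Function('z')(-2062), Mul(1932811, Pow(-2453771, -1))), Add(Function('g')(-409, -1269), 1257924)) = Mul(Add(Add(-284, Mul(-1, -2062)), Mul(1932811, Pow(-2453771, -1))), Add(Add(290, -409, Mul(-1, -1269)), 1257924)) = Mul(Add(Add(-284, 2062), Mul(1932811, Rational(-1, 2453771))), Add(Add(290, -409, 1269), 1257924)) = Mul(Add(1778, Rational(-1932811, 2453771)), Add(1150, 1257924)) = Mul(Rational(4360872027, 2453771), 1259074) = Rational(5490660586522998, 2453771)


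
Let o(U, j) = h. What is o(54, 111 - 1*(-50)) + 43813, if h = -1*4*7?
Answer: 43785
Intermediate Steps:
h = -28 (h = -4*7 = -28)
o(U, j) = -28
o(54, 111 - 1*(-50)) + 43813 = -28 + 43813 = 43785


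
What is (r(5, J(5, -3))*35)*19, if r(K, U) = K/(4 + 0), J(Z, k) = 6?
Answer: 3325/4 ≈ 831.25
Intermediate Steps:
r(K, U) = K/4
(r(5, J(5, -3))*35)*19 = (((1/4)*5)*35)*19 = ((5/4)*35)*19 = (175/4)*19 = 3325/4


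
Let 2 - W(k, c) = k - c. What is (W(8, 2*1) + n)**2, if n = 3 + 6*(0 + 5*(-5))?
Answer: 22801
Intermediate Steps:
W(k, c) = 2 + c - k (W(k, c) = 2 - (k - c) = 2 + (c - k) = 2 + c - k)
n = -147 (n = 3 + 6*(0 - 25) = 3 + 6*(-25) = 3 - 150 = -147)
(W(8, 2*1) + n)**2 = ((2 + 2*1 - 1*8) - 147)**2 = ((2 + 2 - 8) - 147)**2 = (-4 - 147)**2 = (-151)**2 = 22801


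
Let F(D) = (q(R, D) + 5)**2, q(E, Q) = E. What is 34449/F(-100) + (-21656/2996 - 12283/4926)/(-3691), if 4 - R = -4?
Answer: 469140041190605/2301478780146 ≈ 203.84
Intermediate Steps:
R = 8 (R = 4 - 1*(-4) = 4 + 4 = 8)
F(D) = 169 (F(D) = (8 + 5)**2 = 13**2 = 169)
34449/F(-100) + (-21656/2996 - 12283/4926)/(-3691) = 34449/169 + (-21656/2996 - 12283/4926)/(-3691) = 34449*(1/169) + (-21656*1/2996 - 12283*1/4926)*(-1/3691) = 34449/169 + (-5414/749 - 12283/4926)*(-1/3691) = 34449/169 - 35869331/3689574*(-1/3691) = 34449/169 + 35869331/13618217634 = 469140041190605/2301478780146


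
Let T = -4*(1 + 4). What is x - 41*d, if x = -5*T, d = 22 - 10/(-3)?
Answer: -2816/3 ≈ -938.67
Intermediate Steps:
T = -20 (T = -4*5 = -20)
d = 76/3 (d = 22 - 10*(-1/3) = 22 + 10/3 = 76/3 ≈ 25.333)
x = 100 (x = -5*(-20) = 100)
x - 41*d = 100 - 41*76/3 = 100 - 3116/3 = -2816/3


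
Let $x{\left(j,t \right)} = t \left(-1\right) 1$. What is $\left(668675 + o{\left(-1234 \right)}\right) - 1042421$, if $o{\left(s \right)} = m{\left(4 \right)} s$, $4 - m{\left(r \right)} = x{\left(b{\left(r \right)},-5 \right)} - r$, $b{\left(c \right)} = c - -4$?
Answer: $-377448$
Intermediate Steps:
$b{\left(c \right)} = 4 + c$ ($b{\left(c \right)} = c + 4 = 4 + c$)
$x{\left(j,t \right)} = - t$ ($x{\left(j,t \right)} = - t 1 = - t$)
$m{\left(r \right)} = -1 + r$ ($m{\left(r \right)} = 4 - \left(\left(-1\right) \left(-5\right) - r\right) = 4 - \left(5 - r\right) = 4 + \left(-5 + r\right) = -1 + r$)
$o{\left(s \right)} = 3 s$ ($o{\left(s \right)} = \left(-1 + 4\right) s = 3 s$)
$\left(668675 + o{\left(-1234 \right)}\right) - 1042421 = \left(668675 + 3 \left(-1234\right)\right) - 1042421 = \left(668675 - 3702\right) - 1042421 = 664973 - 1042421 = -377448$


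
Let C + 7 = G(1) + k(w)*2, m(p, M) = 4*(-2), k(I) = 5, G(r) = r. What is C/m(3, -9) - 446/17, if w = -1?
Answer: -909/34 ≈ -26.735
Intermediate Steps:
m(p, M) = -8
C = 4 (C = -7 + (1 + 5*2) = -7 + (1 + 10) = -7 + 11 = 4)
C/m(3, -9) - 446/17 = 4/(-8) - 446/17 = 4*(-1/8) - 446*1/17 = -1/2 - 446/17 = -909/34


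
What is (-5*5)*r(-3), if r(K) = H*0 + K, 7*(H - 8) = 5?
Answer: 75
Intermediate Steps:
H = 61/7 (H = 8 + (⅐)*5 = 8 + 5/7 = 61/7 ≈ 8.7143)
r(K) = K (r(K) = (61/7)*0 + K = 0 + K = K)
(-5*5)*r(-3) = -5*5*(-3) = -25*(-3) = 75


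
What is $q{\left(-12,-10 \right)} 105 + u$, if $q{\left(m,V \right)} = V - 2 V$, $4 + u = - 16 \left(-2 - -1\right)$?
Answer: $1062$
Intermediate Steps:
$u = 12$ ($u = -4 - 16 \left(-2 - -1\right) = -4 - 16 \left(-2 + 1\right) = -4 - -16 = -4 + 16 = 12$)
$q{\left(m,V \right)} = - V$
$q{\left(-12,-10 \right)} 105 + u = \left(-1\right) \left(-10\right) 105 + 12 = 10 \cdot 105 + 12 = 1050 + 12 = 1062$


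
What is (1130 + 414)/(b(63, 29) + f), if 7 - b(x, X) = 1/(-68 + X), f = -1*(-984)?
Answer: 30108/19325 ≈ 1.5580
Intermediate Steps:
f = 984
b(x, X) = 7 - 1/(-68 + X)
(1130 + 414)/(b(63, 29) + f) = (1130 + 414)/((-477 + 7*29)/(-68 + 29) + 984) = 1544/((-477 + 203)/(-39) + 984) = 1544/(-1/39*(-274) + 984) = 1544/(274/39 + 984) = 1544/(38650/39) = 1544*(39/38650) = 30108/19325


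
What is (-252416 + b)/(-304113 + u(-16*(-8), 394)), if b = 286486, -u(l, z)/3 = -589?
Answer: -17035/151173 ≈ -0.11269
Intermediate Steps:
u(l, z) = 1767 (u(l, z) = -3*(-589) = 1767)
(-252416 + b)/(-304113 + u(-16*(-8), 394)) = (-252416 + 286486)/(-304113 + 1767) = 34070/(-302346) = 34070*(-1/302346) = -17035/151173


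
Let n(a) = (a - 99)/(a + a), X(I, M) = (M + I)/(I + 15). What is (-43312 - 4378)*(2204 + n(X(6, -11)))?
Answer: -115047356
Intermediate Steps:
X(I, M) = (I + M)/(15 + I)
n(a) = (-99 + a)/(2*a) (n(a) = (-99 + a)/((2*a)) = (-99 + a)*(1/(2*a)) = (-99 + a)/(2*a))
(-43312 - 4378)*(2204 + n(X(6, -11))) = (-43312 - 4378)*(2204 + (-99 + (6 - 11)/(15 + 6))/(2*(((6 - 11)/(15 + 6))))) = -47690*(2204 + (-99 - 5/21)/(2*((-5/21)))) = -47690*(2204 + (-99 + (1/21)*(-5))/(2*(((1/21)*(-5))))) = -47690*(2204 + (-99 - 5/21)/(2*(-5/21))) = -47690*(2204 + (½)*(-21/5)*(-2084/21)) = -47690*(2204 + 1042/5) = -47690*12062/5 = -115047356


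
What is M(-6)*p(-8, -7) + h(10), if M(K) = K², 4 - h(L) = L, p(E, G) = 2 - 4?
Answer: -78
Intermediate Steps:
p(E, G) = -2
h(L) = 4 - L
M(-6)*p(-8, -7) + h(10) = (-6)²*(-2) + (4 - 1*10) = 36*(-2) + (4 - 10) = -72 - 6 = -78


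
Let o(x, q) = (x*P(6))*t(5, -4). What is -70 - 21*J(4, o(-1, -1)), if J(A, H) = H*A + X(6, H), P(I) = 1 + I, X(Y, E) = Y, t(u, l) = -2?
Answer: -1372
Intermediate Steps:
o(x, q) = -14*x (o(x, q) = (x*(1 + 6))*(-2) = (x*7)*(-2) = (7*x)*(-2) = -14*x)
J(A, H) = 6 + A*H (J(A, H) = H*A + 6 = A*H + 6 = 6 + A*H)
-70 - 21*J(4, o(-1, -1)) = -70 - 21*(6 + 4*(-14*(-1))) = -70 - 21*(6 + 4*14) = -70 - 21*(6 + 56) = -70 - 21*62 = -70 - 1302 = -1372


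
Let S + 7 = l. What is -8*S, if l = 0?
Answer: 56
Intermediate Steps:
S = -7 (S = -7 + 0 = -7)
-8*S = -8*(-7) = -4*(-14) = 56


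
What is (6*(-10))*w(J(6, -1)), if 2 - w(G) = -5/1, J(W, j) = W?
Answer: -420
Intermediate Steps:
w(G) = 7 (w(G) = 2 - (-5)/1 = 2 - (-5) = 2 - 1*(-5) = 2 + 5 = 7)
(6*(-10))*w(J(6, -1)) = (6*(-10))*7 = -60*7 = -420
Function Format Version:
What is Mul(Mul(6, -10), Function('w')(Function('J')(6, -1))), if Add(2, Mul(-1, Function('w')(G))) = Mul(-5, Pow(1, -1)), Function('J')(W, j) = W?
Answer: -420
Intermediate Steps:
Function('w')(G) = 7 (Function('w')(G) = Add(2, Mul(-1, Mul(-5, Pow(1, -1)))) = Add(2, Mul(-1, Mul(-5, 1))) = Add(2, Mul(-1, -5)) = Add(2, 5) = 7)
Mul(Mul(6, -10), Function('w')(Function('J')(6, -1))) = Mul(Mul(6, -10), 7) = Mul(-60, 7) = -420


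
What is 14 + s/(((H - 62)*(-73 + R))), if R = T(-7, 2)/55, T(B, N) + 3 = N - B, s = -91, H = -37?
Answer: 504679/36081 ≈ 13.987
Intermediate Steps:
T(B, N) = -3 + N - B (T(B, N) = -3 + (N - B) = -3 + N - B)
R = 6/55 (R = (-3 + 2 - 1*(-7))/55 = (-3 + 2 + 7)*(1/55) = 6*(1/55) = 6/55 ≈ 0.10909)
14 + s/(((H - 62)*(-73 + R))) = 14 - 91/((-37 - 62)*(-73 + 6/55)) = 14 - 91/(-99*(-4009/55)) = 14 - 91/(36081/5) = 14 + (5/36081)*(-91) = 14 - 455/36081 = 504679/36081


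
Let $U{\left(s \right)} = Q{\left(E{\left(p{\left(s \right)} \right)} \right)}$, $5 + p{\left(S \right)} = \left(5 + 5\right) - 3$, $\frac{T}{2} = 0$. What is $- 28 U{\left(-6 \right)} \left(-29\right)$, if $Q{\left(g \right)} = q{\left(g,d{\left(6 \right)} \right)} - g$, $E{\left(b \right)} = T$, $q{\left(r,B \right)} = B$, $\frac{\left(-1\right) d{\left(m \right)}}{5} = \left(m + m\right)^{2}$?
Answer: $-584640$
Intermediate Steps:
$T = 0$ ($T = 2 \cdot 0 = 0$)
$d{\left(m \right)} = - 20 m^{2}$ ($d{\left(m \right)} = - 5 \left(m + m\right)^{2} = - 5 \left(2 m\right)^{2} = - 5 \cdot 4 m^{2} = - 20 m^{2}$)
$p{\left(S \right)} = 2$ ($p{\left(S \right)} = -5 + \left(\left(5 + 5\right) - 3\right) = -5 + \left(10 - 3\right) = -5 + 7 = 2$)
$E{\left(b \right)} = 0$
$Q{\left(g \right)} = -720 - g$ ($Q{\left(g \right)} = - 20 \cdot 6^{2} - g = \left(-20\right) 36 - g = -720 - g$)
$U{\left(s \right)} = -720$ ($U{\left(s \right)} = -720 - 0 = -720 + 0 = -720$)
$- 28 U{\left(-6 \right)} \left(-29\right) = \left(-28\right) \left(-720\right) \left(-29\right) = 20160 \left(-29\right) = -584640$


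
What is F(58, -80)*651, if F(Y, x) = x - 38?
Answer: -76818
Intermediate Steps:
F(Y, x) = -38 + x
F(58, -80)*651 = (-38 - 80)*651 = -118*651 = -76818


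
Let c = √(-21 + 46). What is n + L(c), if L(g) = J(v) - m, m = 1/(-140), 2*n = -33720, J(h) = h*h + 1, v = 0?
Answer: -2360259/140 ≈ -16859.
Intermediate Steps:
c = 5 (c = √25 = 5)
J(h) = 1 + h² (J(h) = h² + 1 = 1 + h²)
n = -16860 (n = (½)*(-33720) = -16860)
m = -1/140 ≈ -0.0071429
L(g) = 141/140 (L(g) = (1 + 0²) - 1*(-1/140) = (1 + 0) + 1/140 = 1 + 1/140 = 141/140)
n + L(c) = -16860 + 141/140 = -2360259/140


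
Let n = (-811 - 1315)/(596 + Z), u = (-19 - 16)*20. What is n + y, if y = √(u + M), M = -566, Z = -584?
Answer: -1063/6 + I*√1266 ≈ -177.17 + 35.581*I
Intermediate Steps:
u = -700 (u = -35*20 = -700)
y = I*√1266 (y = √(-700 - 566) = √(-1266) = I*√1266 ≈ 35.581*I)
n = -1063/6 (n = (-811 - 1315)/(596 - 584) = -2126/12 = -2126*1/12 = -1063/6 ≈ -177.17)
n + y = -1063/6 + I*√1266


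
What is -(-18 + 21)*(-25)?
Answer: 75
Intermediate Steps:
-(-18 + 21)*(-25) = -3*(-25) = -1*(-75) = 75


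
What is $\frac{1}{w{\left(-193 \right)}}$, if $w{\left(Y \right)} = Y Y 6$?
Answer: $\frac{1}{223494} \approx 4.4744 \cdot 10^{-6}$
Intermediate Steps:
$w{\left(Y \right)} = 6 Y^{2}$ ($w{\left(Y \right)} = Y^{2} \cdot 6 = 6 Y^{2}$)
$\frac{1}{w{\left(-193 \right)}} = \frac{1}{6 \left(-193\right)^{2}} = \frac{1}{6 \cdot 37249} = \frac{1}{223494}$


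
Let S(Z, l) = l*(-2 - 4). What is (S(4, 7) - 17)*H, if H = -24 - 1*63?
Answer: 5133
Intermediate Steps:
S(Z, l) = -6*l (S(Z, l) = l*(-6) = -6*l)
H = -87 (H = -24 - 63 = -87)
(S(4, 7) - 17)*H = (-6*7 - 17)*(-87) = (-42 - 17)*(-87) = -59*(-87) = 5133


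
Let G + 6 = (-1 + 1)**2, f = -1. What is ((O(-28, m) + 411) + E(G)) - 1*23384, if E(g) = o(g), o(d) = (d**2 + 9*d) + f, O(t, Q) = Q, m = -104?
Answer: -23096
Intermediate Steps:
o(d) = -1 + d**2 + 9*d (o(d) = (d**2 + 9*d) - 1 = -1 + d**2 + 9*d)
G = -6 (G = -6 + (-1 + 1)**2 = -6 + 0**2 = -6 + 0 = -6)
E(g) = -1 + g**2 + 9*g
((O(-28, m) + 411) + E(G)) - 1*23384 = ((-104 + 411) + (-1 + (-6)**2 + 9*(-6))) - 1*23384 = (307 + (-1 + 36 - 54)) - 23384 = (307 - 19) - 23384 = 288 - 23384 = -23096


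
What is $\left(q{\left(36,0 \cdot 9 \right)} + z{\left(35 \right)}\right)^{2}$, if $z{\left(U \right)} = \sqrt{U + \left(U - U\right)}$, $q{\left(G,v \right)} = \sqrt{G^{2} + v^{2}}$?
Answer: $\left(36 + \sqrt{35}\right)^{2} \approx 1757.0$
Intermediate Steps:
$z{\left(U \right)} = \sqrt{U}$ ($z{\left(U \right)} = \sqrt{U + 0} = \sqrt{U}$)
$\left(q{\left(36,0 \cdot 9 \right)} + z{\left(35 \right)}\right)^{2} = \left(\sqrt{36^{2} + \left(0 \cdot 9\right)^{2}} + \sqrt{35}\right)^{2} = \left(\sqrt{1296 + 0^{2}} + \sqrt{35}\right)^{2} = \left(\sqrt{1296 + 0} + \sqrt{35}\right)^{2} = \left(\sqrt{1296} + \sqrt{35}\right)^{2} = \left(36 + \sqrt{35}\right)^{2}$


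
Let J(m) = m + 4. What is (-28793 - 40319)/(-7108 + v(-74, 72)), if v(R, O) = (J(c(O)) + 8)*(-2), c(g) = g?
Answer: 17278/1819 ≈ 9.4986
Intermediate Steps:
J(m) = 4 + m
v(R, O) = -24 - 2*O (v(R, O) = ((4 + O) + 8)*(-2) = (12 + O)*(-2) = -24 - 2*O)
(-28793 - 40319)/(-7108 + v(-74, 72)) = (-28793 - 40319)/(-7108 + (-24 - 2*72)) = -69112/(-7108 + (-24 - 144)) = -69112/(-7108 - 168) = -69112/(-7276) = -69112*(-1/7276) = 17278/1819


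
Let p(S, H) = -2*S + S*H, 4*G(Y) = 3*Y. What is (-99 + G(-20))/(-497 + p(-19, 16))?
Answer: 114/763 ≈ 0.14941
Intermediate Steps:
G(Y) = 3*Y/4 (G(Y) = (3*Y)/4 = 3*Y/4)
p(S, H) = -2*S + H*S
(-99 + G(-20))/(-497 + p(-19, 16)) = (-99 + (¾)*(-20))/(-497 - 19*(-2 + 16)) = (-99 - 15)/(-497 - 19*14) = -114/(-497 - 266) = -114/(-763) = -114*(-1/763) = 114/763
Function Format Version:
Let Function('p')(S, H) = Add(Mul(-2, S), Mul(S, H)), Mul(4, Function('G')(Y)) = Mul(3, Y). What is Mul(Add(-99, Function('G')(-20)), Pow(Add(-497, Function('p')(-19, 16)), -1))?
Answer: Rational(114, 763) ≈ 0.14941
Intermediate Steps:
Function('G')(Y) = Mul(Rational(3, 4), Y) (Function('G')(Y) = Mul(Rational(1, 4), Mul(3, Y)) = Mul(Rational(3, 4), Y))
Function('p')(S, H) = Add(Mul(-2, S), Mul(H, S))
Mul(Add(-99, Function('G')(-20)), Pow(Add(-497, Function('p')(-19, 16)), -1)) = Mul(Add(-99, Mul(Rational(3, 4), -20)), Pow(Add(-497, Mul(-19, Add(-2, 16))), -1)) = Mul(Add(-99, -15), Pow(Add(-497, Mul(-19, 14)), -1)) = Mul(-114, Pow(Add(-497, -266), -1)) = Mul(-114, Pow(-763, -1)) = Mul(-114, Rational(-1, 763)) = Rational(114, 763)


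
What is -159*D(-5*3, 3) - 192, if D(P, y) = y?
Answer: -669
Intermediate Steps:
-159*D(-5*3, 3) - 192 = -159*3 - 192 = -477 - 192 = -669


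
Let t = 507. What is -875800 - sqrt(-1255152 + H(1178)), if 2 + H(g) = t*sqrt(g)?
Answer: -875800 - I*sqrt(1255154 - 507*sqrt(1178)) ≈ -8.758e+5 - 1112.5*I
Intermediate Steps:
H(g) = -2 + 507*sqrt(g)
-875800 - sqrt(-1255152 + H(1178)) = -875800 - sqrt(-1255152 + (-2 + 507*sqrt(1178))) = -875800 - sqrt(-1255154 + 507*sqrt(1178))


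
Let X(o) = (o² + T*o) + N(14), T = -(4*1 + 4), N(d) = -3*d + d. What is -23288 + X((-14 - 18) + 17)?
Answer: -22971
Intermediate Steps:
N(d) = -2*d
T = -8 (T = -(4 + 4) = -1*8 = -8)
X(o) = -28 + o² - 8*o (X(o) = (o² - 8*o) - 2*14 = (o² - 8*o) - 28 = -28 + o² - 8*o)
-23288 + X((-14 - 18) + 17) = -23288 + (-28 + ((-14 - 18) + 17)² - 8*((-14 - 18) + 17)) = -23288 + (-28 + (-32 + 17)² - 8*(-32 + 17)) = -23288 + (-28 + (-15)² - 8*(-15)) = -23288 + (-28 + 225 + 120) = -23288 + 317 = -22971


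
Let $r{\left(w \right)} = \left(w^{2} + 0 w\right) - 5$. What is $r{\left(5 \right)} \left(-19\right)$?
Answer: $-380$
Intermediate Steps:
$r{\left(w \right)} = -5 + w^{2}$ ($r{\left(w \right)} = \left(w^{2} + 0\right) - 5 = w^{2} - 5 = -5 + w^{2}$)
$r{\left(5 \right)} \left(-19\right) = \left(-5 + 5^{2}\right) \left(-19\right) = \left(-5 + 25\right) \left(-19\right) = 20 \left(-19\right) = -380$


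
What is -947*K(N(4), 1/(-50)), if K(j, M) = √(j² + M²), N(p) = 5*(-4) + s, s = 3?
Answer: -947*√722501/50 ≈ -16099.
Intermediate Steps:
N(p) = -17 (N(p) = 5*(-4) + 3 = -20 + 3 = -17)
K(j, M) = √(M² + j²)
-947*K(N(4), 1/(-50)) = -947*√((1/(-50))² + (-17)²) = -947*√((-1/50)² + 289) = -947*√(1/2500 + 289) = -947*√722501/50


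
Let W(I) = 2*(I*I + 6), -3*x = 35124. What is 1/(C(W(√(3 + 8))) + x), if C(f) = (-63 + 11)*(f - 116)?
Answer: -1/7444 ≈ -0.00013434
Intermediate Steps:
x = -11708 (x = -⅓*35124 = -11708)
W(I) = 12 + 2*I² (W(I) = 2*(I² + 6) = 2*(6 + I²) = 12 + 2*I²)
C(f) = 6032 - 52*f (C(f) = -52*(-116 + f) = 6032 - 52*f)
1/(C(W(√(3 + 8))) + x) = 1/((6032 - 52*(12 + 2*(√(3 + 8))²)) - 11708) = 1/((6032 - 52*(12 + 2*(√11)²)) - 11708) = 1/((6032 - 52*(12 + 2*11)) - 11708) = 1/((6032 - 52*(12 + 22)) - 11708) = 1/((6032 - 52*34) - 11708) = 1/((6032 - 1768) - 11708) = 1/(4264 - 11708) = 1/(-7444) = -1/7444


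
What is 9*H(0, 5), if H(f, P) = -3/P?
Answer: -27/5 ≈ -5.4000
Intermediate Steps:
9*H(0, 5) = 9*(-3/5) = 9*(-3*⅕) = 9*(-⅗) = -27/5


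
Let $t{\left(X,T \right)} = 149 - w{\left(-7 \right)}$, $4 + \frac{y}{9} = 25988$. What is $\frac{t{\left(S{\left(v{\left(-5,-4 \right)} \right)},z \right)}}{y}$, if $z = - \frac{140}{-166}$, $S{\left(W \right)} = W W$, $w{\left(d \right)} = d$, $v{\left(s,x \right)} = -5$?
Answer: $\frac{13}{19488} \approx 0.00066708$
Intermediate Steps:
$y = 233856$ ($y = -36 + 9 \cdot 25988 = -36 + 233892 = 233856$)
$S{\left(W \right)} = W^{2}$
$z = \frac{70}{83}$ ($z = \left(-140\right) \left(- \frac{1}{166}\right) = \frac{70}{83} \approx 0.84337$)
$t{\left(X,T \right)} = 156$ ($t{\left(X,T \right)} = 149 - -7 = 149 + 7 = 156$)
$\frac{t{\left(S{\left(v{\left(-5,-4 \right)} \right)},z \right)}}{y} = \frac{156}{233856} = 156 \cdot \frac{1}{233856} = \frac{13}{19488}$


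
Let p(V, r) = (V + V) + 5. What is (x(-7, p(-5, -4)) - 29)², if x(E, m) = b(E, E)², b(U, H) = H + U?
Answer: 27889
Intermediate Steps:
p(V, r) = 5 + 2*V (p(V, r) = 2*V + 5 = 5 + 2*V)
x(E, m) = 4*E² (x(E, m) = (E + E)² = (2*E)² = 4*E²)
(x(-7, p(-5, -4)) - 29)² = (4*(-7)² - 29)² = (4*49 - 29)² = (196 - 29)² = 167² = 27889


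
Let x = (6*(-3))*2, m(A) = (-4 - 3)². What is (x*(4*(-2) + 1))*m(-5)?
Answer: 12348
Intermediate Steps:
m(A) = 49 (m(A) = (-7)² = 49)
x = -36 (x = -18*2 = -36)
(x*(4*(-2) + 1))*m(-5) = -36*(4*(-2) + 1)*49 = -36*(-8 + 1)*49 = -36*(-7)*49 = 252*49 = 12348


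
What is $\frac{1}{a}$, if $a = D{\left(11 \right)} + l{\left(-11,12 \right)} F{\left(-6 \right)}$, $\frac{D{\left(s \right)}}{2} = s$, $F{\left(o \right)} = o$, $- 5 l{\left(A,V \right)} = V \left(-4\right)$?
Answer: $- \frac{5}{178} \approx -0.02809$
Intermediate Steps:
$l{\left(A,V \right)} = \frac{4 V}{5}$ ($l{\left(A,V \right)} = - \frac{V \left(-4\right)}{5} = - \frac{\left(-4\right) V}{5} = \frac{4 V}{5}$)
$D{\left(s \right)} = 2 s$
$a = - \frac{178}{5}$ ($a = 2 \cdot 11 + \frac{4}{5} \cdot 12 \left(-6\right) = 22 + \frac{48}{5} \left(-6\right) = 22 - \frac{288}{5} = - \frac{178}{5} \approx -35.6$)
$\frac{1}{a} = \frac{1}{- \frac{178}{5}} = - \frac{5}{178}$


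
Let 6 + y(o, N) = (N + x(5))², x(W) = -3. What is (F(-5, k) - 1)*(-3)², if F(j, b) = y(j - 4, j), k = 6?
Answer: 513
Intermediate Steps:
y(o, N) = -6 + (-3 + N)² (y(o, N) = -6 + (N - 3)² = -6 + (-3 + N)²)
F(j, b) = -6 + (-3 + j)²
(F(-5, k) - 1)*(-3)² = ((-6 + (-3 - 5)²) - 1)*(-3)² = ((-6 + (-8)²) - 1)*9 = ((-6 + 64) - 1)*9 = (58 - 1)*9 = 57*9 = 513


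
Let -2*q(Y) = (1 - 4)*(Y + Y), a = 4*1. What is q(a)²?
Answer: 144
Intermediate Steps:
a = 4
q(Y) = 3*Y (q(Y) = -(1 - 4)*(Y + Y)/2 = -(-3)*2*Y/2 = -(-3)*Y = 3*Y)
q(a)² = (3*4)² = 12² = 144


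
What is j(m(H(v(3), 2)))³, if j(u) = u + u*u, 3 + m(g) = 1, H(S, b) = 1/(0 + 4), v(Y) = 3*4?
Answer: 8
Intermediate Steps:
v(Y) = 12
H(S, b) = ¼ (H(S, b) = 1/4 = ¼)
m(g) = -2 (m(g) = -3 + 1 = -2)
j(u) = u + u²
j(m(H(v(3), 2)))³ = (-2*(1 - 2))³ = (-2*(-1))³ = 2³ = 8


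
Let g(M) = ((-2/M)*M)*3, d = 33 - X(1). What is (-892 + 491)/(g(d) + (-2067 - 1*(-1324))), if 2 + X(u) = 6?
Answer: 401/749 ≈ 0.53538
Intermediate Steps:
X(u) = 4 (X(u) = -2 + 6 = 4)
d = 29 (d = 33 - 1*4 = 33 - 4 = 29)
g(M) = -6 (g(M) = -2*3 = -6)
(-892 + 491)/(g(d) + (-2067 - 1*(-1324))) = (-892 + 491)/(-6 + (-2067 - 1*(-1324))) = -401/(-6 + (-2067 + 1324)) = -401/(-6 - 743) = -401/(-749) = -401*(-1/749) = 401/749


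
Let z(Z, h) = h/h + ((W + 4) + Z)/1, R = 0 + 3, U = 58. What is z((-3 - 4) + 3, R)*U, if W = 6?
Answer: 406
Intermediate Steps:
R = 3
z(Z, h) = 11 + Z (z(Z, h) = h/h + ((6 + 4) + Z)/1 = 1 + (10 + Z)*1 = 1 + (10 + Z) = 11 + Z)
z((-3 - 4) + 3, R)*U = (11 + ((-3 - 4) + 3))*58 = (11 + (-7 + 3))*58 = (11 - 4)*58 = 7*58 = 406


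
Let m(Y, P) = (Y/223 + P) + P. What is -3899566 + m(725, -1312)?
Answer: -870187645/223 ≈ -3.9022e+6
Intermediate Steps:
m(Y, P) = 2*P + Y/223 (m(Y, P) = (Y*(1/223) + P) + P = (Y/223 + P) + P = (P + Y/223) + P = 2*P + Y/223)
-3899566 + m(725, -1312) = -3899566 + (2*(-1312) + (1/223)*725) = -3899566 + (-2624 + 725/223) = -3899566 - 584427/223 = -870187645/223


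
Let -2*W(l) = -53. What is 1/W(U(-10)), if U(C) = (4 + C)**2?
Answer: 2/53 ≈ 0.037736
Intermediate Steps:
W(l) = 53/2 (W(l) = -1/2*(-53) = 53/2)
1/W(U(-10)) = 1/(53/2) = 2/53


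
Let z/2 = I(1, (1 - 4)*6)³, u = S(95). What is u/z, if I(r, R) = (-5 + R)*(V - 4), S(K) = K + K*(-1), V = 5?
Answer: 0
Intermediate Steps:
S(K) = 0 (S(K) = K - K = 0)
I(r, R) = -5 + R (I(r, R) = (-5 + R)*(5 - 4) = (-5 + R)*1 = -5 + R)
u = 0
z = -24334 (z = 2*(-5 + (1 - 4)*6)³ = 2*(-5 - 3*6)³ = 2*(-5 - 18)³ = 2*(-23)³ = 2*(-12167) = -24334)
u/z = 0/(-24334) = 0*(-1/24334) = 0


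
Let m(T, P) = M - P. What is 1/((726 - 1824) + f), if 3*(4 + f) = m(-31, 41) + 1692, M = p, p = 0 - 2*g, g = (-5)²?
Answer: -3/1705 ≈ -0.0017595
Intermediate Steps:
g = 25
p = -50 (p = 0 - 2*25 = 0 - 50 = -50)
M = -50
m(T, P) = -50 - P
f = 1589/3 (f = -4 + ((-50 - 1*41) + 1692)/3 = -4 + ((-50 - 41) + 1692)/3 = -4 + (-91 + 1692)/3 = -4 + (⅓)*1601 = -4 + 1601/3 = 1589/3 ≈ 529.67)
1/((726 - 1824) + f) = 1/((726 - 1824) + 1589/3) = 1/(-1098 + 1589/3) = 1/(-1705/3) = -3/1705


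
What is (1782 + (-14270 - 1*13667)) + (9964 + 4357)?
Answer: -11834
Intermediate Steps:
(1782 + (-14270 - 1*13667)) + (9964 + 4357) = (1782 + (-14270 - 13667)) + 14321 = (1782 - 27937) + 14321 = -26155 + 14321 = -11834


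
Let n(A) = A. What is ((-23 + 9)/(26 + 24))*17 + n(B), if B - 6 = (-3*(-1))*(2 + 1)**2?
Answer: 706/25 ≈ 28.240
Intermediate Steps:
B = 33 (B = 6 + (-3*(-1))*(2 + 1)**2 = 6 + 3*3**2 = 6 + 3*9 = 6 + 27 = 33)
((-23 + 9)/(26 + 24))*17 + n(B) = ((-23 + 9)/(26 + 24))*17 + 33 = -14/50*17 + 33 = -14*1/50*17 + 33 = -7/25*17 + 33 = -119/25 + 33 = 706/25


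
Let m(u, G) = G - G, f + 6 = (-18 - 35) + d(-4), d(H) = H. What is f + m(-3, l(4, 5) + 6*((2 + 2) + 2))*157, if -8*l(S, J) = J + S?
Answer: -63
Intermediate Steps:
l(S, J) = -J/8 - S/8 (l(S, J) = -(J + S)/8 = -J/8 - S/8)
f = -63 (f = -6 + ((-18 - 35) - 4) = -6 + (-53 - 4) = -6 - 57 = -63)
m(u, G) = 0
f + m(-3, l(4, 5) + 6*((2 + 2) + 2))*157 = -63 + 0*157 = -63 + 0 = -63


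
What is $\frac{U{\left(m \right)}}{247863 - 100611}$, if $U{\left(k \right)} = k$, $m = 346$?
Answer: $\frac{173}{73626} \approx 0.0023497$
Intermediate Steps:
$\frac{U{\left(m \right)}}{247863 - 100611} = \frac{346}{247863 - 100611} = \frac{346}{147252} = 346 \cdot \frac{1}{147252} = \frac{173}{73626}$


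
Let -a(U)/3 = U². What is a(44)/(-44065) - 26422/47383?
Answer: -127012138/298275985 ≈ -0.42582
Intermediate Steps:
a(U) = -3*U²
a(44)/(-44065) - 26422/47383 = -3*44²/(-44065) - 26422/47383 = -3*1936*(-1/44065) - 26422*1/47383 = -5808*(-1/44065) - 26422/47383 = 5808/44065 - 26422/47383 = -127012138/298275985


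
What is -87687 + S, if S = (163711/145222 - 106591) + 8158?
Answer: -27028554929/145222 ≈ -1.8612e+5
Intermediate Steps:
S = -14294473415/145222 (S = (163711*(1/145222) - 106591) + 8158 = (163711/145222 - 106591) + 8158 = -15479194491/145222 + 8158 = -14294473415/145222 ≈ -98432.)
-87687 + S = -87687 - 14294473415/145222 = -27028554929/145222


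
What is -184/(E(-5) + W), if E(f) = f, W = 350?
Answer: -8/15 ≈ -0.53333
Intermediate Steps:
-184/(E(-5) + W) = -184/(-5 + 350) = -184/345 = (1/345)*(-184) = -8/15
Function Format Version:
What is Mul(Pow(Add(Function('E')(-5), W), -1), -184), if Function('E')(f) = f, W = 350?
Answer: Rational(-8, 15) ≈ -0.53333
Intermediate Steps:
Mul(Pow(Add(Function('E')(-5), W), -1), -184) = Mul(Pow(Add(-5, 350), -1), -184) = Mul(Pow(345, -1), -184) = Mul(Rational(1, 345), -184) = Rational(-8, 15)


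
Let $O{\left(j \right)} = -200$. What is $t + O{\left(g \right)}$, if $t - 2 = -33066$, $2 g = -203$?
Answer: $-33264$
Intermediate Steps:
$g = - \frac{203}{2}$ ($g = \frac{1}{2} \left(-203\right) = - \frac{203}{2} \approx -101.5$)
$t = -33064$ ($t = 2 - 33066 = -33064$)
$t + O{\left(g \right)} = -33064 - 200 = -33264$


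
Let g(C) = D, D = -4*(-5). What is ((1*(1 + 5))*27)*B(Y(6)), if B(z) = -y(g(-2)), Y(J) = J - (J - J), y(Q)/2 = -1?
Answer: 324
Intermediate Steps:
D = 20
g(C) = 20
y(Q) = -2 (y(Q) = 2*(-1) = -2)
Y(J) = J (Y(J) = J - 1*0 = J + 0 = J)
B(z) = 2 (B(z) = -1*(-2) = 2)
((1*(1 + 5))*27)*B(Y(6)) = ((1*(1 + 5))*27)*2 = ((1*6)*27)*2 = (6*27)*2 = 162*2 = 324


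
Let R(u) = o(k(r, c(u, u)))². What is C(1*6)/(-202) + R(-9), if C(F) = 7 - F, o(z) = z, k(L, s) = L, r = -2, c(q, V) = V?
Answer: 807/202 ≈ 3.9950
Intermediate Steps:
R(u) = 4 (R(u) = (-2)² = 4)
C(1*6)/(-202) + R(-9) = (7 - 6)/(-202) + 4 = (7 - 1*6)*(-1/202) + 4 = (7 - 6)*(-1/202) + 4 = 1*(-1/202) + 4 = -1/202 + 4 = 807/202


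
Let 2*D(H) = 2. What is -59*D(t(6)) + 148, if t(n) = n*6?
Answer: 89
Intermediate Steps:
t(n) = 6*n
D(H) = 1 (D(H) = (1/2)*2 = 1)
-59*D(t(6)) + 148 = -59*1 + 148 = -59 + 148 = 89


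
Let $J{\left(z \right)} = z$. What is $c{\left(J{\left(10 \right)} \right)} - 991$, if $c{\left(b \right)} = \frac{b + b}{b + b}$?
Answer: $-990$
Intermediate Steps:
$c{\left(b \right)} = 1$ ($c{\left(b \right)} = \frac{2 b}{2 b} = 2 b \frac{1}{2 b} = 1$)
$c{\left(J{\left(10 \right)} \right)} - 991 = 1 - 991 = -990$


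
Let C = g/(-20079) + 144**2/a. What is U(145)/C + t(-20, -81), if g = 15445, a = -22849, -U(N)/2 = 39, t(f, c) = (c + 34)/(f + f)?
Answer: 1467564686123/30770437960 ≈ 47.694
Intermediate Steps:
t(f, c) = (34 + c)/(2*f) (t(f, c) = (34 + c)/((2*f)) = (34 + c)*(1/(2*f)) = (34 + c)/(2*f))
U(N) = -78 (U(N) = -2*39 = -78)
C = -769260949/458785071 (C = 15445/(-20079) + 144**2/(-22849) = 15445*(-1/20079) + 20736*(-1/22849) = -15445/20079 - 20736/22849 = -769260949/458785071 ≈ -1.6767)
U(145)/C + t(-20, -81) = -78/(-769260949/458785071) + (1/2)*(34 - 81)/(-20) = -78*(-458785071/769260949) + (1/2)*(-1/20)*(-47) = 35785235538/769260949 + 47/40 = 1467564686123/30770437960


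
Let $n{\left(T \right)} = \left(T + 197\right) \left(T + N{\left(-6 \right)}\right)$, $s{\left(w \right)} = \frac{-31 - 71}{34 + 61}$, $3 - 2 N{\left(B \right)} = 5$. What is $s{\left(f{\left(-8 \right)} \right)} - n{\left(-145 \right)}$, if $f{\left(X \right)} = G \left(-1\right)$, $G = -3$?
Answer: $\frac{721138}{95} \approx 7590.9$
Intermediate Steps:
$f{\left(X \right)} = 3$ ($f{\left(X \right)} = \left(-3\right) \left(-1\right) = 3$)
$N{\left(B \right)} = -1$ ($N{\left(B \right)} = \frac{3}{2} - \frac{5}{2} = -1$)
$s{\left(w \right)} = - \frac{102}{95}$
$n{\left(T \right)} = \left(-1 + T\right) \left(197 + T\right)$ ($n{\left(T \right)} = \left(T + 197\right) \left(T - 1\right) = \left(197 + T\right) \left(-1 + T\right) = \left(-1 + T\right) \left(197 + T\right)$)
$s{\left(f{\left(-8 \right)} \right)} - n{\left(-145 \right)} = - \frac{102}{95} - \left(-197 + \left(-145\right)^{2} + 196 \left(-145\right)\right) = - \frac{102}{95} - \left(-197 + 21025 - 28420\right) = - \frac{102}{95} - -7592 = - \frac{102}{95} + 7592 = \frac{721138}{95}$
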